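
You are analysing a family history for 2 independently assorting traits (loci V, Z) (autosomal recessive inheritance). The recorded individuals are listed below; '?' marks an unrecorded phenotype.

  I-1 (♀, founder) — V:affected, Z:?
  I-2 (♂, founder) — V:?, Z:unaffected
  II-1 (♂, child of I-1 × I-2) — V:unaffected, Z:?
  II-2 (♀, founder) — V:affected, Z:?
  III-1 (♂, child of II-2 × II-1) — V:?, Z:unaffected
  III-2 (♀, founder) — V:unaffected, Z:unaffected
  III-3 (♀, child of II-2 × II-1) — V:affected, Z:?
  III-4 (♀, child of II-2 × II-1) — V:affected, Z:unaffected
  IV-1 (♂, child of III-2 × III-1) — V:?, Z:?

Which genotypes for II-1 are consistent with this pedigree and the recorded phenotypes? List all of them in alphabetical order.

V/I-1 aff ·: vv
V/I-2 ? ·: VV|Vv
V/II-1 un I-1×I-2: Vv
V/II-2 aff ·: vv
V/III-1 ? II-2×II-1: Vv|vv
V/III-2 un ·: VV|Vv
V/III-3 aff II-2×II-1: vv
V/III-4 aff II-2×II-1: vv
V/IV-1 ? III-2×III-1: VV|Vv|vv
⇒ V over [I-1,I-2,II-1,II-2,III-1,III-2,III-3,III-4,IV-1]: 16 consistent
Z/I-1 ? ·: ZZ|Zz|zz
Z/I-2 un ·: ZZ|Zz
Z/II-1 ? I-1×I-2: ZZ|Zz|zz
Z/II-2 ? ·: ZZ|Zz|zz
Z/III-1 un II-2×II-1: ZZ|Zz
Z/III-2 un ·: ZZ|Zz
Z/III-3 ? II-2×II-1: ZZ|Zz|zz
Z/III-4 un II-2×II-1: ZZ|Zz
Z/IV-1 ? III-2×III-1: ZZ|Zz|zz
⇒ Z over [I-1,I-2,II-1,II-2,III-1,III-2,III-3,III-4,IV-1]: 640 consistent

II-1 ∈ {Vv ZZ, Vv Zz, Vv zz}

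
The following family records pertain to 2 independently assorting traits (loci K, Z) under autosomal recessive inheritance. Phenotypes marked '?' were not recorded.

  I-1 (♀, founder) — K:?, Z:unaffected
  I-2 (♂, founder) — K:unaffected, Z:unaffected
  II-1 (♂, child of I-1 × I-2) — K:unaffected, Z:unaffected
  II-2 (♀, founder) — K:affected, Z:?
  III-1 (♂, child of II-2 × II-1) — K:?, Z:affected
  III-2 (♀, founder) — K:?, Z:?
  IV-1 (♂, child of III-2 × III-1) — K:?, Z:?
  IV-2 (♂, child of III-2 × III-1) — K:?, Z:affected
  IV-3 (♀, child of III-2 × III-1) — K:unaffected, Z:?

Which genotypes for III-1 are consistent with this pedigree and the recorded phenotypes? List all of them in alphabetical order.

III-1 ∈ {Kk zz, kk zz}

K/I-1 ? ·: KK|Kk|kk
K/I-2 un ·: KK|Kk
K/II-1 un I-1×I-2: KK|Kk
K/II-2 aff ·: kk
K/III-1 ? II-2×II-1: Kk|kk
K/III-2 ? ·: KK|Kk|kk
K/IV-1 ? III-2×III-1: KK|Kk|kk
K/IV-2 ? III-2×III-1: KK|Kk|kk
K/IV-3 un III-2×III-1: KK|Kk
⇒ K over [I-1,I-2,II-1,II-2,III-1,III-2,IV-1,IV-2,IV-3]: 295 consistent
Z/I-1 un ·: ZZ|Zz
Z/I-2 un ·: ZZ|Zz
Z/II-1 un I-1×I-2: Zz
Z/II-2 ? ·: Zz|zz
Z/III-1 aff II-2×II-1: zz
Z/III-2 ? ·: Zz|zz
Z/IV-1 ? III-2×III-1: Zz|zz
Z/IV-2 aff III-2×III-1: zz
Z/IV-3 ? III-2×III-1: Zz|zz
⇒ Z over [I-1,I-2,II-1,II-2,III-1,III-2,IV-1,IV-2,IV-3]: 30 consistent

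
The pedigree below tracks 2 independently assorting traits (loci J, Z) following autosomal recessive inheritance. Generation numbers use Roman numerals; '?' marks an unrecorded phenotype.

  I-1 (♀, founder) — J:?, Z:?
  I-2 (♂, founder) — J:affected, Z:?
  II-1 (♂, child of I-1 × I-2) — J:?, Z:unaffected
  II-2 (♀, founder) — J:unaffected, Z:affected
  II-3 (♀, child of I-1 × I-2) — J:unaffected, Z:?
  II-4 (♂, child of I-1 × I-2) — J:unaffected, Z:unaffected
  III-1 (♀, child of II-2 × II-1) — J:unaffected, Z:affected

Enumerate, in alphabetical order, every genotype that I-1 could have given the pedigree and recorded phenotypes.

I-1 ∈ {JJ ZZ, JJ Zz, JJ zz, Jj ZZ, Jj Zz, Jj zz}

J/I-1 ? ·: JJ|Jj
J/I-2 aff ·: jj
J/II-1 ? I-1×I-2: Jj|jj
J/II-2 un ·: JJ|Jj
J/II-3 un I-1×I-2: Jj
J/II-4 un I-1×I-2: Jj
J/III-1 un II-2×II-1: JJ|Jj
⇒ J over [I-1,I-2,II-1,II-2,II-3,II-4,III-1]: 10 consistent
Z/I-1 ? ·: ZZ|Zz|zz
Z/I-2 ? ·: ZZ|Zz|zz
Z/II-1 un I-1×I-2: Zz
Z/II-2 aff ·: zz
Z/II-3 ? I-1×I-2: ZZ|Zz|zz
Z/II-4 un I-1×I-2: ZZ|Zz
Z/III-1 aff II-2×II-1: zz
⇒ Z over [I-1,I-2,II-1,II-2,II-3,II-4,III-1]: 20 consistent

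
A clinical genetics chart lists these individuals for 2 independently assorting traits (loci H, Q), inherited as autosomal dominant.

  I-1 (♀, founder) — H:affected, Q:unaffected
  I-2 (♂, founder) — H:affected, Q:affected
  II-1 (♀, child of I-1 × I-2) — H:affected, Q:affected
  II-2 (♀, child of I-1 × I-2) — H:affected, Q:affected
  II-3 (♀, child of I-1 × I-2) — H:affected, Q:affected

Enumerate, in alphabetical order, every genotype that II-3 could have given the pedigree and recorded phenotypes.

II-3 ∈ {HH Qq, Hh Qq}

H/I-1 aff ·: Hh|HH
H/I-2 aff ·: Hh|HH
H/II-1 aff I-1×I-2: Hh|HH
H/II-2 aff I-1×I-2: Hh|HH
H/II-3 aff I-1×I-2: Hh|HH
⇒ H over [I-1,I-2,II-1,II-2,II-3]: 25 consistent
Q/I-1 un ·: qq
Q/I-2 aff ·: Qq|QQ
Q/II-1 aff I-1×I-2: Qq
Q/II-2 aff I-1×I-2: Qq
Q/II-3 aff I-1×I-2: Qq
⇒ Q over [I-1,I-2,II-1,II-2,II-3]: 2 consistent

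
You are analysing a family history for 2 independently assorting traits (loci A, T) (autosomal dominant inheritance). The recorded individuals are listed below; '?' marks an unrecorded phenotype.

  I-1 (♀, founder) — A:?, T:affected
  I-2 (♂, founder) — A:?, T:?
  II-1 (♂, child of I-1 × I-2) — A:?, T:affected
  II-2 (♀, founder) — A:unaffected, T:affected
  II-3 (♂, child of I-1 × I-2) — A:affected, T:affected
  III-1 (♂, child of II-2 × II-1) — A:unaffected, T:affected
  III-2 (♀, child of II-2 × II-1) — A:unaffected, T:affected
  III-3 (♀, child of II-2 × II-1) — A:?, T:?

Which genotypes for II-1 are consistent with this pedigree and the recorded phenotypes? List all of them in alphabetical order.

II-1 ∈ {Aa TT, Aa Tt, aa TT, aa Tt}

A/I-1 ? ·: aa|Aa|AA
A/I-2 ? ·: aa|Aa|AA
A/II-1 ? I-1×I-2: aa|Aa
A/II-2 un ·: aa
A/II-3 aff I-1×I-2: Aa|AA
A/III-1 un II-2×II-1: aa
A/III-2 un II-2×II-1: aa
A/III-3 ? II-2×II-1: aa|Aa
⇒ A over [I-1,I-2,II-1,II-2,II-3,III-1,III-2,III-3]: 24 consistent
T/I-1 aff ·: Tt|TT
T/I-2 ? ·: tt|Tt|TT
T/II-1 aff I-1×I-2: Tt|TT
T/II-2 aff ·: Tt|TT
T/II-3 aff I-1×I-2: Tt|TT
T/III-1 aff II-2×II-1: Tt|TT
T/III-2 aff II-2×II-1: Tt|TT
T/III-3 ? II-2×II-1: tt|Tt|TT
⇒ T over [I-1,I-2,II-1,II-2,II-3,III-1,III-2,III-3]: 223 consistent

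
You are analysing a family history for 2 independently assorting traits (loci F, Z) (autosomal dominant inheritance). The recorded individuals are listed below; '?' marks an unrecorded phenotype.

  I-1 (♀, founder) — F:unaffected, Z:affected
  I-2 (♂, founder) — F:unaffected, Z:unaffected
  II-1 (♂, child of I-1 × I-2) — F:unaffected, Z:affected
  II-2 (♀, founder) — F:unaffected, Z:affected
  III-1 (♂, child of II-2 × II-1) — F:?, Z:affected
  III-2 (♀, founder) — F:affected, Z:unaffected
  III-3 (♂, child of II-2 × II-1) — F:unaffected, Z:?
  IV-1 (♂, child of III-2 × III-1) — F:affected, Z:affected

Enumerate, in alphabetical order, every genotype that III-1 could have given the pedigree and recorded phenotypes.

III-1 ∈ {ff ZZ, ff Zz}

F/I-1 un ·: ff
F/I-2 un ·: ff
F/II-1 un I-1×I-2: ff
F/II-2 un ·: ff
F/III-1 ? II-2×II-1: ff
F/III-2 aff ·: Ff|FF
F/III-3 un II-2×II-1: ff
F/IV-1 aff III-2×III-1: Ff
⇒ F over [I-1,I-2,II-1,II-2,III-1,III-2,III-3,IV-1]: 2 consistent
Z/I-1 aff ·: Zz|ZZ
Z/I-2 un ·: zz
Z/II-1 aff I-1×I-2: Zz
Z/II-2 aff ·: Zz|ZZ
Z/III-1 aff II-2×II-1: Zz|ZZ
Z/III-2 un ·: zz
Z/III-3 ? II-2×II-1: zz|Zz|ZZ
Z/IV-1 aff III-2×III-1: Zz
⇒ Z over [I-1,I-2,II-1,II-2,III-1,III-2,III-3,IV-1]: 20 consistent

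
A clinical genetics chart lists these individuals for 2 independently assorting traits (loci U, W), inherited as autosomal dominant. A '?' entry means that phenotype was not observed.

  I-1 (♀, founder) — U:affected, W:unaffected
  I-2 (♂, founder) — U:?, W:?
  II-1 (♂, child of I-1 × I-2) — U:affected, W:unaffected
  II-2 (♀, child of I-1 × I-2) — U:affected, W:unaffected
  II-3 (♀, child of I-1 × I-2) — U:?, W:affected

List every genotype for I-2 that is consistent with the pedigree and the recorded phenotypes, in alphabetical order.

I-2 ∈ {UU Ww, Uu Ww, uu Ww}

U/I-1 aff ·: Uu|UU
U/I-2 ? ·: uu|Uu|UU
U/II-1 aff I-1×I-2: Uu|UU
U/II-2 aff I-1×I-2: Uu|UU
U/II-3 ? I-1×I-2: uu|Uu|UU
⇒ U over [I-1,I-2,II-1,II-2,II-3]: 32 consistent
W/I-1 un ·: ww
W/I-2 ? ·: Ww
W/II-1 un I-1×I-2: ww
W/II-2 un I-1×I-2: ww
W/II-3 aff I-1×I-2: Ww
⇒ W over [I-1,I-2,II-1,II-2,II-3]: 1 consistent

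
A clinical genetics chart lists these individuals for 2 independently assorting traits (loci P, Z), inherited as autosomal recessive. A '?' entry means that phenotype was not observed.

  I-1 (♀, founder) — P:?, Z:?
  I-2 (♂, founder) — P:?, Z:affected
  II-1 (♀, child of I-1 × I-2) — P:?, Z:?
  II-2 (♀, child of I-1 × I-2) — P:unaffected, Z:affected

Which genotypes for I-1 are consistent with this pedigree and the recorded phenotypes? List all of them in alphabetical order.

I-1 ∈ {PP Zz, PP zz, Pp Zz, Pp zz, pp Zz, pp zz}

P/I-1 ? ·: PP|Pp|pp
P/I-2 ? ·: PP|Pp|pp
P/II-1 ? I-1×I-2: PP|Pp|pp
P/II-2 un I-1×I-2: PP|Pp
⇒ P over [I-1,I-2,II-1,II-2]: 21 consistent
Z/I-1 ? ·: Zz|zz
Z/I-2 aff ·: zz
Z/II-1 ? I-1×I-2: Zz|zz
Z/II-2 aff I-1×I-2: zz
⇒ Z over [I-1,I-2,II-1,II-2]: 3 consistent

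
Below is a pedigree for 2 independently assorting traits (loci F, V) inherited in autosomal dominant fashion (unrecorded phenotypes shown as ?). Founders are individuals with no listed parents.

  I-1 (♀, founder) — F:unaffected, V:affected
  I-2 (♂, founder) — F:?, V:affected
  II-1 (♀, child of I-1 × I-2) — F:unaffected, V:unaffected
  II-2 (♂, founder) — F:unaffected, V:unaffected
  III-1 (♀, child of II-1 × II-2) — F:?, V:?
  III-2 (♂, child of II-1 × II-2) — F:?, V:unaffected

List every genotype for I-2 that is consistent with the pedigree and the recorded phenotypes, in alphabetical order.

F/I-1 un ·: ff
F/I-2 ? ·: ff|Ff
F/II-1 un I-1×I-2: ff
F/II-2 un ·: ff
F/III-1 ? II-1×II-2: ff
F/III-2 ? II-1×II-2: ff
⇒ F over [I-1,I-2,II-1,II-2,III-1,III-2]: 2 consistent
V/I-1 aff ·: Vv
V/I-2 aff ·: Vv
V/II-1 un I-1×I-2: vv
V/II-2 un ·: vv
V/III-1 ? II-1×II-2: vv
V/III-2 un II-1×II-2: vv
⇒ V over [I-1,I-2,II-1,II-2,III-1,III-2]: 1 consistent

I-2 ∈ {Ff Vv, ff Vv}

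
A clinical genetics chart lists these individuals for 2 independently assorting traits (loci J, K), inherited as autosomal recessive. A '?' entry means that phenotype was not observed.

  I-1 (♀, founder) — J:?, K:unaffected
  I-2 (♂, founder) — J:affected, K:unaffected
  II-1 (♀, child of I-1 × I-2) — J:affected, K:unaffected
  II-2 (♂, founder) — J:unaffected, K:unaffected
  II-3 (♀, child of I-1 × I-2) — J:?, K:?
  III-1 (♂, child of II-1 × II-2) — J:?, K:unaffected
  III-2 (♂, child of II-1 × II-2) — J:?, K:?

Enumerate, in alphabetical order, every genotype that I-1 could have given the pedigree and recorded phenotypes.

J/I-1 ? ·: Jj|jj
J/I-2 aff ·: jj
J/II-1 aff I-1×I-2: jj
J/II-2 un ·: JJ|Jj
J/II-3 ? I-1×I-2: Jj|jj
J/III-1 ? II-1×II-2: Jj|jj
J/III-2 ? II-1×II-2: Jj|jj
⇒ J over [I-1,I-2,II-1,II-2,II-3,III-1,III-2]: 15 consistent
K/I-1 un ·: KK|Kk
K/I-2 un ·: KK|Kk
K/II-1 un I-1×I-2: KK|Kk
K/II-2 un ·: KK|Kk
K/II-3 ? I-1×I-2: KK|Kk|kk
K/III-1 un II-1×II-2: KK|Kk
K/III-2 ? II-1×II-2: KK|Kk|kk
⇒ K over [I-1,I-2,II-1,II-2,II-3,III-1,III-2]: 110 consistent

I-1 ∈ {Jj KK, Jj Kk, jj KK, jj Kk}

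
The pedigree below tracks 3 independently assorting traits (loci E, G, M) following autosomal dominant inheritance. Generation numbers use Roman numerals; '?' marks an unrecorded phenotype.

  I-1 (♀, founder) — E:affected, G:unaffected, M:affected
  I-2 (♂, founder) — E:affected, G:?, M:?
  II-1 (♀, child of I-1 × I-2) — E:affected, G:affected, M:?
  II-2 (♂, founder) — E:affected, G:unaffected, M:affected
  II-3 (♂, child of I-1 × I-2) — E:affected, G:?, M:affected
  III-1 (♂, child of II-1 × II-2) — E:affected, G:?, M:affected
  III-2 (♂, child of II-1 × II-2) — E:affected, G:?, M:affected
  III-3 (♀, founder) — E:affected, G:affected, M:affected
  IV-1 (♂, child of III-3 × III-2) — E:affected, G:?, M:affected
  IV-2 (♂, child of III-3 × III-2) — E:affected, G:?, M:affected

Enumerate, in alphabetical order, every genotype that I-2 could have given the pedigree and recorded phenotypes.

I-2 ∈ {EE GG MM, EE GG Mm, EE GG mm, EE Gg MM, EE Gg Mm, EE Gg mm, Ee GG MM, Ee GG Mm, Ee GG mm, Ee Gg MM, Ee Gg Mm, Ee Gg mm}

E/I-1 aff ·: Ee|EE
E/I-2 aff ·: Ee|EE
E/II-1 aff I-1×I-2: Ee|EE
E/II-2 aff ·: Ee|EE
E/II-3 aff I-1×I-2: Ee|EE
E/III-1 aff II-1×II-2: Ee|EE
E/III-2 aff II-1×II-2: Ee|EE
E/III-3 aff ·: Ee|EE
E/IV-1 aff III-3×III-2: Ee|EE
E/IV-2 aff III-3×III-2: Ee|EE
⇒ E over [I-1,I-2,II-1,II-2,II-3,III-1,III-2,III-3,IV-1,IV-2]: 529 consistent
G/I-1 un ·: gg
G/I-2 ? ·: Gg|GG
G/II-1 aff I-1×I-2: Gg
G/II-2 un ·: gg
G/II-3 ? I-1×I-2: gg|Gg
G/III-1 ? II-1×II-2: gg|Gg
G/III-2 ? II-1×II-2: gg|Gg
G/III-3 aff ·: Gg|GG
G/IV-1 ? III-3×III-2: gg|Gg|GG
G/IV-2 ? III-3×III-2: gg|Gg|GG
⇒ G over [I-1,I-2,II-1,II-2,II-3,III-1,III-2,III-3,IV-1,IV-2]: 108 consistent
M/I-1 aff ·: Mm|MM
M/I-2 ? ·: mm|Mm|MM
M/II-1 ? I-1×I-2: mm|Mm|MM
M/II-2 aff ·: Mm|MM
M/II-3 aff I-1×I-2: Mm|MM
M/III-1 aff II-1×II-2: Mm|MM
M/III-2 aff II-1×II-2: Mm|MM
M/III-3 aff ·: Mm|MM
M/IV-1 aff III-3×III-2: Mm|MM
M/IV-2 aff III-3×III-2: Mm|MM
⇒ M over [I-1,I-2,II-1,II-2,II-3,III-1,III-2,III-3,IV-1,IV-2]: 681 consistent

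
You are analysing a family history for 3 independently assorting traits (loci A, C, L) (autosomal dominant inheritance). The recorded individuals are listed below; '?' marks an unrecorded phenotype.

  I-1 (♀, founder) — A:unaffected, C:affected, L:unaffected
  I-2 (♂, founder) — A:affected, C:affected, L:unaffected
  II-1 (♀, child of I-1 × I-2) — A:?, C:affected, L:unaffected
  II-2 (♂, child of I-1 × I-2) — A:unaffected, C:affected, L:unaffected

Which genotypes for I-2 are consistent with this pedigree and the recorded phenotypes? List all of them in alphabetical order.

I-2 ∈ {Aa CC ll, Aa Cc ll}

A/I-1 un ·: aa
A/I-2 aff ·: Aa
A/II-1 ? I-1×I-2: aa|Aa
A/II-2 un I-1×I-2: aa
⇒ A over [I-1,I-2,II-1,II-2]: 2 consistent
C/I-1 aff ·: Cc|CC
C/I-2 aff ·: Cc|CC
C/II-1 aff I-1×I-2: Cc|CC
C/II-2 aff I-1×I-2: Cc|CC
⇒ C over [I-1,I-2,II-1,II-2]: 13 consistent
L/I-1 un ·: ll
L/I-2 un ·: ll
L/II-1 un I-1×I-2: ll
L/II-2 un I-1×I-2: ll
⇒ L over [I-1,I-2,II-1,II-2]: 1 consistent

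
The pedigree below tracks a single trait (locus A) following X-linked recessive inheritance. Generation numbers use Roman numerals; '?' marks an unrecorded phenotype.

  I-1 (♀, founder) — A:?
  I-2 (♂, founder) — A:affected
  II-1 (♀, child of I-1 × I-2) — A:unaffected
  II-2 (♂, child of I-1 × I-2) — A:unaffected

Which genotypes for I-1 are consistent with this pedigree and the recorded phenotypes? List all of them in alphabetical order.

A/I-1 ? ·: X^AX^A|X^AX^a
A/I-2 aff ·: X^aY
A/II-1 un I-1×I-2: X^AX^a
A/II-2 un I-1×I-2: X^AY
⇒ A over [I-1,I-2,II-1,II-2]: 2 consistent

I-1 ∈ {X^AX^A, X^AX^a}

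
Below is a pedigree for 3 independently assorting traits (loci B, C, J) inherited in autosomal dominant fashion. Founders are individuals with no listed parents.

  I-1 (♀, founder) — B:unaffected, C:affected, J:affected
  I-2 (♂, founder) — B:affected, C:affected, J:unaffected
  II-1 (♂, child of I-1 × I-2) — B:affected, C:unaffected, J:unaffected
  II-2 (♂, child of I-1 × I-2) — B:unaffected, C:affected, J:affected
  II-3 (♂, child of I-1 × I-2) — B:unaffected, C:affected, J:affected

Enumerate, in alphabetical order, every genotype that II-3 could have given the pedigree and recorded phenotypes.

B/I-1 un ·: bb
B/I-2 aff ·: Bb
B/II-1 aff I-1×I-2: Bb
B/II-2 un I-1×I-2: bb
B/II-3 un I-1×I-2: bb
⇒ B over [I-1,I-2,II-1,II-2,II-3]: 1 consistent
C/I-1 aff ·: Cc
C/I-2 aff ·: Cc
C/II-1 un I-1×I-2: cc
C/II-2 aff I-1×I-2: Cc|CC
C/II-3 aff I-1×I-2: Cc|CC
⇒ C over [I-1,I-2,II-1,II-2,II-3]: 4 consistent
J/I-1 aff ·: Jj
J/I-2 un ·: jj
J/II-1 un I-1×I-2: jj
J/II-2 aff I-1×I-2: Jj
J/II-3 aff I-1×I-2: Jj
⇒ J over [I-1,I-2,II-1,II-2,II-3]: 1 consistent

II-3 ∈ {bb CC Jj, bb Cc Jj}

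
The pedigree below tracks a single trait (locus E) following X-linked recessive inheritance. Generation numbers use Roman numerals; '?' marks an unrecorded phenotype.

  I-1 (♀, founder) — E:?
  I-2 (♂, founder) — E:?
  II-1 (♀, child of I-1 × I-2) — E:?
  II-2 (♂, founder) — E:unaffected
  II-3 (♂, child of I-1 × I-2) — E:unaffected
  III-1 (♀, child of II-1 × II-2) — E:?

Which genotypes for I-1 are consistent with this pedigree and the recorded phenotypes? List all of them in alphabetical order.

I-1 ∈ {X^EX^E, X^EX^e}

E/I-1 ? ·: X^EX^E|X^EX^e
E/I-2 ? ·: X^EY|X^eY
E/II-1 ? I-1×I-2: X^EX^E|X^EX^e|X^eX^e
E/II-2 un ·: X^EY
E/II-3 un I-1×I-2: X^EY
E/III-1 ? II-1×II-2: X^EX^E|X^EX^e
⇒ E over [I-1,I-2,II-1,II-2,II-3,III-1]: 9 consistent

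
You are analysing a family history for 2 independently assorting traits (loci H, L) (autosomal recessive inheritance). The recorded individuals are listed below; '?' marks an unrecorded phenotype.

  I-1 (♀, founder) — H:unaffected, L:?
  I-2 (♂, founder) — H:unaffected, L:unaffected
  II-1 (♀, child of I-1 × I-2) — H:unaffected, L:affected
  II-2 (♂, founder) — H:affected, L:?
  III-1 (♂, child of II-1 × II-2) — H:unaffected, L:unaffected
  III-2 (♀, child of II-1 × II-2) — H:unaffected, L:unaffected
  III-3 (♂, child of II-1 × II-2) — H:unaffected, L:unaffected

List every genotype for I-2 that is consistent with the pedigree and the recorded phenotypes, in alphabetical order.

H/I-1 un ·: HH|Hh
H/I-2 un ·: HH|Hh
H/II-1 un I-1×I-2: HH|Hh
H/II-2 aff ·: hh
H/III-1 un II-1×II-2: Hh
H/III-2 un II-1×II-2: Hh
H/III-3 un II-1×II-2: Hh
⇒ H over [I-1,I-2,II-1,II-2,III-1,III-2,III-3]: 7 consistent
L/I-1 ? ·: Ll|ll
L/I-2 un ·: Ll
L/II-1 aff I-1×I-2: ll
L/II-2 ? ·: LL|Ll
L/III-1 un II-1×II-2: Ll
L/III-2 un II-1×II-2: Ll
L/III-3 un II-1×II-2: Ll
⇒ L over [I-1,I-2,II-1,II-2,III-1,III-2,III-3]: 4 consistent

I-2 ∈ {HH Ll, Hh Ll}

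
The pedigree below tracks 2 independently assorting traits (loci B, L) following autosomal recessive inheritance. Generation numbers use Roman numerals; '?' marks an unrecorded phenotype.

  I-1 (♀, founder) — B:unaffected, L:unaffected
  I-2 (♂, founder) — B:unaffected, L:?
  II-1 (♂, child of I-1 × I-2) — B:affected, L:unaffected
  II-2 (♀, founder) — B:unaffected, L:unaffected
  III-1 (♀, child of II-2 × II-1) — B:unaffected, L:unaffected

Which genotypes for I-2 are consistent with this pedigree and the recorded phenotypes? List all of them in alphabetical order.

I-2 ∈ {Bb LL, Bb Ll, Bb ll}

B/I-1 un ·: Bb
B/I-2 un ·: Bb
B/II-1 aff I-1×I-2: bb
B/II-2 un ·: BB|Bb
B/III-1 un II-2×II-1: Bb
⇒ B over [I-1,I-2,II-1,II-2,III-1]: 2 consistent
L/I-1 un ·: LL|Ll
L/I-2 ? ·: LL|Ll|ll
L/II-1 un I-1×I-2: LL|Ll
L/II-2 un ·: LL|Ll
L/III-1 un II-2×II-1: LL|Ll
⇒ L over [I-1,I-2,II-1,II-2,III-1]: 32 consistent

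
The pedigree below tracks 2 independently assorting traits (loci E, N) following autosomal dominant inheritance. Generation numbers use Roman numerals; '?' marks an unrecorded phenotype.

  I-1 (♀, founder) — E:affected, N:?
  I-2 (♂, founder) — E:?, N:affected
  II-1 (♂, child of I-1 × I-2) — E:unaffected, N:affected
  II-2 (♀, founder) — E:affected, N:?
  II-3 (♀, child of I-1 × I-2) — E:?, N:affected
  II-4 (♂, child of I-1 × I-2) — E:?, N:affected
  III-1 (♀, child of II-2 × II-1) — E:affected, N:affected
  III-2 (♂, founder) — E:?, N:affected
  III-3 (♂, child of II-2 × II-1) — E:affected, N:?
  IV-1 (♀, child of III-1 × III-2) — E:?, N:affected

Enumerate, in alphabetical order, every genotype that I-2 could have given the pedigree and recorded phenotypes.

E/I-1 aff ·: Ee
E/I-2 ? ·: ee|Ee
E/II-1 un I-1×I-2: ee
E/II-2 aff ·: Ee|EE
E/II-3 ? I-1×I-2: ee|Ee|EE
E/II-4 ? I-1×I-2: ee|Ee|EE
E/III-1 aff II-2×II-1: Ee
E/III-2 ? ·: ee|Ee|EE
E/III-3 aff II-2×II-1: Ee
E/IV-1 ? III-1×III-2: ee|Ee|EE
⇒ E over [I-1,I-2,II-1,II-2,II-3,II-4,III-1,III-2,III-3,IV-1]: 182 consistent
N/I-1 ? ·: nn|Nn|NN
N/I-2 aff ·: Nn|NN
N/II-1 aff I-1×I-2: Nn|NN
N/II-2 ? ·: nn|Nn|NN
N/II-3 aff I-1×I-2: Nn|NN
N/II-4 aff I-1×I-2: Nn|NN
N/III-1 aff II-2×II-1: Nn|NN
N/III-2 aff ·: Nn|NN
N/III-3 ? II-2×II-1: nn|Nn|NN
N/IV-1 aff III-1×III-2: Nn|NN
⇒ N over [I-1,I-2,II-1,II-2,II-3,II-4,III-1,III-2,III-3,IV-1]: 875 consistent

I-2 ∈ {Ee NN, Ee Nn, ee NN, ee Nn}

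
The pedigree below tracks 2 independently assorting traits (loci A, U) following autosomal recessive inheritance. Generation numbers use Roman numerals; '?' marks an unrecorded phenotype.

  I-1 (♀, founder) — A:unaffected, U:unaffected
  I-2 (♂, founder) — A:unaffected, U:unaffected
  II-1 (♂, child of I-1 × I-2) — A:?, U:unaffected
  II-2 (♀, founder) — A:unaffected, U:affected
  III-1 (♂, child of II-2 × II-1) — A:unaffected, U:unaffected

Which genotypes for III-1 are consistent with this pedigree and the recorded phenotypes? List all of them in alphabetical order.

A/I-1 un ·: AA|Aa
A/I-2 un ·: AA|Aa
A/II-1 ? I-1×I-2: AA|Aa|aa
A/II-2 un ·: AA|Aa
A/III-1 un II-2×II-1: AA|Aa
⇒ A over [I-1,I-2,II-1,II-2,III-1]: 26 consistent
U/I-1 un ·: UU|Uu
U/I-2 un ·: UU|Uu
U/II-1 un I-1×I-2: UU|Uu
U/II-2 aff ·: uu
U/III-1 un II-2×II-1: Uu
⇒ U over [I-1,I-2,II-1,II-2,III-1]: 7 consistent

III-1 ∈ {AA Uu, Aa Uu}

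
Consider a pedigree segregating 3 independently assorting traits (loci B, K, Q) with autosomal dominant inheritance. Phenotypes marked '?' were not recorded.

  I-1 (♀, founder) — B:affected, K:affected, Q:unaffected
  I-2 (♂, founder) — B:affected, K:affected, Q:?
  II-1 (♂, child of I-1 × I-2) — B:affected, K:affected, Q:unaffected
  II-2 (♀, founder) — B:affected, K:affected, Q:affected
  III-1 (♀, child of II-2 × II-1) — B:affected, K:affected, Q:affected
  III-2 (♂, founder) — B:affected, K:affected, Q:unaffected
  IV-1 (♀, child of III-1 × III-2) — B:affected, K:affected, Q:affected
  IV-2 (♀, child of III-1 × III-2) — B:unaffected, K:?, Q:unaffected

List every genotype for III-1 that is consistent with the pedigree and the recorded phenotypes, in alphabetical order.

III-1 ∈ {Bb KK Qq, Bb Kk Qq}

B/I-1 aff ·: Bb|BB
B/I-2 aff ·: Bb|BB
B/II-1 aff I-1×I-2: Bb|BB
B/II-2 aff ·: Bb|BB
B/III-1 aff II-2×II-1: Bb
B/III-2 aff ·: Bb
B/IV-1 aff III-1×III-2: Bb|BB
B/IV-2 un III-1×III-2: bb
⇒ B over [I-1,I-2,II-1,II-2,III-1,III-2,IV-1,IV-2]: 20 consistent
K/I-1 aff ·: Kk|KK
K/I-2 aff ·: Kk|KK
K/II-1 aff I-1×I-2: Kk|KK
K/II-2 aff ·: Kk|KK
K/III-1 aff II-2×II-1: Kk|KK
K/III-2 aff ·: Kk|KK
K/IV-1 aff III-1×III-2: Kk|KK
K/IV-2 ? III-1×III-2: kk|Kk|KK
⇒ K over [I-1,I-2,II-1,II-2,III-1,III-2,IV-1,IV-2]: 170 consistent
Q/I-1 un ·: qq
Q/I-2 ? ·: qq|Qq
Q/II-1 un I-1×I-2: qq
Q/II-2 aff ·: Qq|QQ
Q/III-1 aff II-2×II-1: Qq
Q/III-2 un ·: qq
Q/IV-1 aff III-1×III-2: Qq
Q/IV-2 un III-1×III-2: qq
⇒ Q over [I-1,I-2,II-1,II-2,III-1,III-2,IV-1,IV-2]: 4 consistent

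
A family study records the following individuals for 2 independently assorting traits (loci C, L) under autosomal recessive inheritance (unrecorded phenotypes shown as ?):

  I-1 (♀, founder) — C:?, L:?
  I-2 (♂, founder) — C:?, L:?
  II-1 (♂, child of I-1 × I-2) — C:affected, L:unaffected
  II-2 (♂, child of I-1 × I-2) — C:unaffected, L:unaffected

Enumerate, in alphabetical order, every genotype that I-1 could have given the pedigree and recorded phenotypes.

C/I-1 ? ·: Cc|cc
C/I-2 ? ·: Cc|cc
C/II-1 aff I-1×I-2: cc
C/II-2 un I-1×I-2: CC|Cc
⇒ C over [I-1,I-2,II-1,II-2]: 4 consistent
L/I-1 ? ·: LL|Ll|ll
L/I-2 ? ·: LL|Ll|ll
L/II-1 un I-1×I-2: LL|Ll
L/II-2 un I-1×I-2: LL|Ll
⇒ L over [I-1,I-2,II-1,II-2]: 17 consistent

I-1 ∈ {Cc LL, Cc Ll, Cc ll, cc LL, cc Ll, cc ll}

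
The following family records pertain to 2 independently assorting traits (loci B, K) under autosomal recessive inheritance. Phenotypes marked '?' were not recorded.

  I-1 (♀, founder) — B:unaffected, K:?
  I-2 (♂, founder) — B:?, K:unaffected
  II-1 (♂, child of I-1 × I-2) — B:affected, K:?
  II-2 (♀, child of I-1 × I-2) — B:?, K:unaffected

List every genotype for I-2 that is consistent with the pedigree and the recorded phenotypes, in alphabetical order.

B/I-1 un ·: Bb
B/I-2 ? ·: Bb|bb
B/II-1 aff I-1×I-2: bb
B/II-2 ? I-1×I-2: BB|Bb|bb
⇒ B over [I-1,I-2,II-1,II-2]: 5 consistent
K/I-1 ? ·: KK|Kk|kk
K/I-2 un ·: KK|Kk
K/II-1 ? I-1×I-2: KK|Kk|kk
K/II-2 un I-1×I-2: KK|Kk
⇒ K over [I-1,I-2,II-1,II-2]: 18 consistent

I-2 ∈ {Bb KK, Bb Kk, bb KK, bb Kk}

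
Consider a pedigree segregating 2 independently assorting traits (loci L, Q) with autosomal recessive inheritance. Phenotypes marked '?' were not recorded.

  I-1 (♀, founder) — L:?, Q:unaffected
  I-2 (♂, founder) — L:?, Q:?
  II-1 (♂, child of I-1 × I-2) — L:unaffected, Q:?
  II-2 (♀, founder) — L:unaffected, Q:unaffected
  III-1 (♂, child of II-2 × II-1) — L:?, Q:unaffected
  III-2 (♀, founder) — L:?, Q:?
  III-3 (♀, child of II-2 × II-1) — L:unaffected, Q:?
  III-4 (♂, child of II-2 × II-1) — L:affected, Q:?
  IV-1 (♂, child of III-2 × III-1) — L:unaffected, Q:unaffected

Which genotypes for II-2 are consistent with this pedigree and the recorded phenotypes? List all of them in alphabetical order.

II-2 ∈ {Ll QQ, Ll Qq}

L/I-1 ? ·: LL|Ll|ll
L/I-2 ? ·: LL|Ll|ll
L/II-1 un I-1×I-2: Ll
L/II-2 un ·: Ll
L/III-1 ? II-2×II-1: LL|Ll|ll
L/III-2 ? ·: LL|Ll|ll
L/III-3 un II-2×II-1: LL|Ll
L/III-4 aff II-2×II-1: ll
L/IV-1 un III-2×III-1: LL|Ll
⇒ L over [I-1,I-2,II-1,II-2,III-1,III-2,III-3,III-4,IV-1]: 154 consistent
Q/I-1 un ·: QQ|Qq
Q/I-2 ? ·: QQ|Qq|qq
Q/II-1 ? I-1×I-2: QQ|Qq|qq
Q/II-2 un ·: QQ|Qq
Q/III-1 un II-2×II-1: QQ|Qq
Q/III-2 ? ·: QQ|Qq|qq
Q/III-3 ? II-2×II-1: QQ|Qq|qq
Q/III-4 ? II-2×II-1: QQ|Qq|qq
Q/IV-1 un III-2×III-1: QQ|Qq
⇒ Q over [I-1,I-2,II-1,II-2,III-1,III-2,III-3,III-4,IV-1]: 795 consistent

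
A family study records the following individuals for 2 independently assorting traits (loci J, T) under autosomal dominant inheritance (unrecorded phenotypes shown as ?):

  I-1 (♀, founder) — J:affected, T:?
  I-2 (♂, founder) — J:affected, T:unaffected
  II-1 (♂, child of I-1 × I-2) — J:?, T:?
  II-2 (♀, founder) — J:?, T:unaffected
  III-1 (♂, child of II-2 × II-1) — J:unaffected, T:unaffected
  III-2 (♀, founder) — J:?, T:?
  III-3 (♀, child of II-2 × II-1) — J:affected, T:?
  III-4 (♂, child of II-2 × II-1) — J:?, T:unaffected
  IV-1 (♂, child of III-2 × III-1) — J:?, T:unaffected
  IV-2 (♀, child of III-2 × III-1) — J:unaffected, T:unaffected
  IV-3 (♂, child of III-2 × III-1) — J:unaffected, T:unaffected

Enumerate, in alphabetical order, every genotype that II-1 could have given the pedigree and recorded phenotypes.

J/I-1 aff ·: Jj|JJ
J/I-2 aff ·: Jj|JJ
J/II-1 ? I-1×I-2: jj|Jj
J/II-2 ? ·: jj|Jj
J/III-1 un II-2×II-1: jj
J/III-2 ? ·: jj|Jj
J/III-3 aff II-2×II-1: Jj|JJ
J/III-4 ? II-2×II-1: jj|Jj|JJ
J/IV-1 ? III-2×III-1: jj|Jj
J/IV-2 un III-2×III-1: jj
J/IV-3 un III-2×III-1: jj
⇒ J over [I-1,I-2,II-1,II-2,III-1,III-2,III-3,III-4,IV-1,IV-2,IV-3]: 78 consistent
T/I-1 ? ·: tt|Tt|TT
T/I-2 un ·: tt
T/II-1 ? I-1×I-2: tt|Tt
T/II-2 un ·: tt
T/III-1 un II-2×II-1: tt
T/III-2 ? ·: tt|Tt
T/III-3 ? II-2×II-1: tt|Tt
T/III-4 un II-2×II-1: tt
T/IV-1 un III-2×III-1: tt
T/IV-2 un III-2×III-1: tt
T/IV-3 un III-2×III-1: tt
⇒ T over [I-1,I-2,II-1,II-2,III-1,III-2,III-3,III-4,IV-1,IV-2,IV-3]: 12 consistent

II-1 ∈ {Jj Tt, Jj tt, jj Tt, jj tt}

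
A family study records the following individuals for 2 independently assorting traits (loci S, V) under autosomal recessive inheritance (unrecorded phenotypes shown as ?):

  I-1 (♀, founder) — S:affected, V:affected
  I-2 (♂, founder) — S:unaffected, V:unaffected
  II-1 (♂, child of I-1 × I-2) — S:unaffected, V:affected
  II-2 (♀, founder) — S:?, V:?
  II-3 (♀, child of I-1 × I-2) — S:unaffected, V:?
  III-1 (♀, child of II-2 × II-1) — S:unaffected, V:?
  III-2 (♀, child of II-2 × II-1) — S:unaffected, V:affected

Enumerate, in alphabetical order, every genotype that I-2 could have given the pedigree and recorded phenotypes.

S/I-1 aff ·: ss
S/I-2 un ·: SS|Ss
S/II-1 un I-1×I-2: Ss
S/II-2 ? ·: SS|Ss|ss
S/II-3 un I-1×I-2: Ss
S/III-1 un II-2×II-1: SS|Ss
S/III-2 un II-2×II-1: SS|Ss
⇒ S over [I-1,I-2,II-1,II-2,II-3,III-1,III-2]: 18 consistent
V/I-1 aff ·: vv
V/I-2 un ·: Vv
V/II-1 aff I-1×I-2: vv
V/II-2 ? ·: Vv|vv
V/II-3 ? I-1×I-2: Vv|vv
V/III-1 ? II-2×II-1: Vv|vv
V/III-2 aff II-2×II-1: vv
⇒ V over [I-1,I-2,II-1,II-2,II-3,III-1,III-2]: 6 consistent

I-2 ∈ {SS Vv, Ss Vv}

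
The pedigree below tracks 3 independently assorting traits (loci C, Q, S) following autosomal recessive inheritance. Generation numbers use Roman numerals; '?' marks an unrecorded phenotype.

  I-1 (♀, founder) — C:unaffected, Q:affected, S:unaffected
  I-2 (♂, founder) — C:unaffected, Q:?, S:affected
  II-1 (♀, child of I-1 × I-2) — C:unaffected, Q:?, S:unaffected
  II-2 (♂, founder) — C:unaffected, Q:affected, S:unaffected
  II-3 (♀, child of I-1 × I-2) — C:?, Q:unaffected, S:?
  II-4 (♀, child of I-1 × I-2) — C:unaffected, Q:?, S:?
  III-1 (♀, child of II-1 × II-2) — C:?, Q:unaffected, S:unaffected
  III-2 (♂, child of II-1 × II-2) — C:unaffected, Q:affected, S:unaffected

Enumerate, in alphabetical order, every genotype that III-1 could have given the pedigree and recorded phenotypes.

C/I-1 un ·: CC|Cc
C/I-2 un ·: CC|Cc
C/II-1 un I-1×I-2: CC|Cc
C/II-2 un ·: CC|Cc
C/II-3 ? I-1×I-2: CC|Cc|cc
C/II-4 un I-1×I-2: CC|Cc
C/III-1 ? II-1×II-2: CC|Cc|cc
C/III-2 un II-1×II-2: CC|Cc
⇒ C over [I-1,I-2,II-1,II-2,II-3,II-4,III-1,III-2]: 215 consistent
Q/I-1 aff ·: qq
Q/I-2 ? ·: QQ|Qq
Q/II-1 ? I-1×I-2: Qq
Q/II-2 aff ·: qq
Q/II-3 un I-1×I-2: Qq
Q/II-4 ? I-1×I-2: Qq|qq
Q/III-1 un II-1×II-2: Qq
Q/III-2 aff II-1×II-2: qq
⇒ Q over [I-1,I-2,II-1,II-2,II-3,II-4,III-1,III-2]: 3 consistent
S/I-1 un ·: SS|Ss
S/I-2 aff ·: ss
S/II-1 un I-1×I-2: Ss
S/II-2 un ·: SS|Ss
S/II-3 ? I-1×I-2: Ss|ss
S/II-4 ? I-1×I-2: Ss|ss
S/III-1 un II-1×II-2: SS|Ss
S/III-2 un II-1×II-2: SS|Ss
⇒ S over [I-1,I-2,II-1,II-2,II-3,II-4,III-1,III-2]: 40 consistent

III-1 ∈ {CC Qq SS, CC Qq Ss, Cc Qq SS, Cc Qq Ss, cc Qq SS, cc Qq Ss}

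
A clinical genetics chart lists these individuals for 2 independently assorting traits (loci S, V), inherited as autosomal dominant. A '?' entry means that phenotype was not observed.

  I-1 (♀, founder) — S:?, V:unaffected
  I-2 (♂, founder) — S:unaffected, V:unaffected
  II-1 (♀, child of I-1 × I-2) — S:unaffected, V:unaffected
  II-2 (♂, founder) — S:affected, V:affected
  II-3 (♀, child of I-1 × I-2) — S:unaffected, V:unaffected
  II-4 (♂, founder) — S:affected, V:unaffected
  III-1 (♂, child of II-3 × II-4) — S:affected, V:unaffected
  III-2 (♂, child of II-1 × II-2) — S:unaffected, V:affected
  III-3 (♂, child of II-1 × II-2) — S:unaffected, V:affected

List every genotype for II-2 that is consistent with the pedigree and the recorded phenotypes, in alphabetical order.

II-2 ∈ {Ss VV, Ss Vv}

S/I-1 ? ·: ss|Ss
S/I-2 un ·: ss
S/II-1 un I-1×I-2: ss
S/II-2 aff ·: Ss
S/II-3 un I-1×I-2: ss
S/II-4 aff ·: Ss|SS
S/III-1 aff II-3×II-4: Ss
S/III-2 un II-1×II-2: ss
S/III-3 un II-1×II-2: ss
⇒ S over [I-1,I-2,II-1,II-2,II-3,II-4,III-1,III-2,III-3]: 4 consistent
V/I-1 un ·: vv
V/I-2 un ·: vv
V/II-1 un I-1×I-2: vv
V/II-2 aff ·: Vv|VV
V/II-3 un I-1×I-2: vv
V/II-4 un ·: vv
V/III-1 un II-3×II-4: vv
V/III-2 aff II-1×II-2: Vv
V/III-3 aff II-1×II-2: Vv
⇒ V over [I-1,I-2,II-1,II-2,II-3,II-4,III-1,III-2,III-3]: 2 consistent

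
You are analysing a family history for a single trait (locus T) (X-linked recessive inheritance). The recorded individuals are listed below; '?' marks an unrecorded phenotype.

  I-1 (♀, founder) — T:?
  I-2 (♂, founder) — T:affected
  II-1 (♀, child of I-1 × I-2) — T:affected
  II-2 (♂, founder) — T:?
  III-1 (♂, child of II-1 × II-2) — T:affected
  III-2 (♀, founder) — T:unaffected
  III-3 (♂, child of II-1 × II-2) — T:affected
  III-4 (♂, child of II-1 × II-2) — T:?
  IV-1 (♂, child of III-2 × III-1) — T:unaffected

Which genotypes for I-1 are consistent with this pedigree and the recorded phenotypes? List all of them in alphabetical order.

I-1 ∈ {X^TX^t, X^tX^t}

T/I-1 ? ·: X^TX^t|X^tX^t
T/I-2 aff ·: X^tY
T/II-1 aff I-1×I-2: X^tX^t
T/II-2 ? ·: X^TY|X^tY
T/III-1 aff II-1×II-2: X^tY
T/III-2 un ·: X^TX^T|X^TX^t
T/III-3 aff II-1×II-2: X^tY
T/III-4 ? II-1×II-2: X^tY
T/IV-1 un III-2×III-1: X^TY
⇒ T over [I-1,I-2,II-1,II-2,III-1,III-2,III-3,III-4,IV-1]: 8 consistent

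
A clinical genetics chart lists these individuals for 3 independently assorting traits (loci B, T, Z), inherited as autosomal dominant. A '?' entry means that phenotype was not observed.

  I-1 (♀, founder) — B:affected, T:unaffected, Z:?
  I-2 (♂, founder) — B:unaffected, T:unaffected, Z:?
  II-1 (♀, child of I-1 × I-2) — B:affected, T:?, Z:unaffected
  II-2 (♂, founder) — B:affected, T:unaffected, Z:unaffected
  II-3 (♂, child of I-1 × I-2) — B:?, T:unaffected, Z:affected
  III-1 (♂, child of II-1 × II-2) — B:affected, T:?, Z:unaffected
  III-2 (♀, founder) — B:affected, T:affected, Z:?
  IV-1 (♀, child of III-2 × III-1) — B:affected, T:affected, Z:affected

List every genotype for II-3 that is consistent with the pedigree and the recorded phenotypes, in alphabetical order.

II-3 ∈ {Bb tt ZZ, Bb tt Zz, bb tt ZZ, bb tt Zz}

B/I-1 aff ·: Bb|BB
B/I-2 un ·: bb
B/II-1 aff I-1×I-2: Bb
B/II-2 aff ·: Bb|BB
B/II-3 ? I-1×I-2: bb|Bb
B/III-1 aff II-1×II-2: Bb|BB
B/III-2 aff ·: Bb|BB
B/IV-1 aff III-2×III-1: Bb|BB
⇒ B over [I-1,I-2,II-1,II-2,II-3,III-1,III-2,IV-1]: 42 consistent
T/I-1 un ·: tt
T/I-2 un ·: tt
T/II-1 ? I-1×I-2: tt
T/II-2 un ·: tt
T/II-3 un I-1×I-2: tt
T/III-1 ? II-1×II-2: tt
T/III-2 aff ·: Tt|TT
T/IV-1 aff III-2×III-1: Tt
⇒ T over [I-1,I-2,II-1,II-2,II-3,III-1,III-2,IV-1]: 2 consistent
Z/I-1 ? ·: zz|Zz
Z/I-2 ? ·: zz|Zz
Z/II-1 un I-1×I-2: zz
Z/II-2 un ·: zz
Z/II-3 aff I-1×I-2: Zz|ZZ
Z/III-1 un II-1×II-2: zz
Z/III-2 ? ·: Zz|ZZ
Z/IV-1 aff III-2×III-1: Zz
⇒ Z over [I-1,I-2,II-1,II-2,II-3,III-1,III-2,IV-1]: 8 consistent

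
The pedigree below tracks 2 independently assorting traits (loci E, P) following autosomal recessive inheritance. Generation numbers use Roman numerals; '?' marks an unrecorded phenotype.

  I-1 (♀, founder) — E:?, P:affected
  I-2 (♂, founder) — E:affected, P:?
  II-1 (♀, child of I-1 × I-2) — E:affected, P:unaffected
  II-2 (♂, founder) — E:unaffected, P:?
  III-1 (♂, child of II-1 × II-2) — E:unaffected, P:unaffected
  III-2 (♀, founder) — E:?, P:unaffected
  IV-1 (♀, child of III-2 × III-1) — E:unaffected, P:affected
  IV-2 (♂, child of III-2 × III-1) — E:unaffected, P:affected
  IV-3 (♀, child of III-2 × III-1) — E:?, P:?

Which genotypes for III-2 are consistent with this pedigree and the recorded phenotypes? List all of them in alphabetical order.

III-2 ∈ {EE Pp, Ee Pp, ee Pp}

E/I-1 ? ·: Ee|ee
E/I-2 aff ·: ee
E/II-1 aff I-1×I-2: ee
E/II-2 un ·: EE|Ee
E/III-1 un II-1×II-2: Ee
E/III-2 ? ·: EE|Ee|ee
E/IV-1 un III-2×III-1: EE|Ee
E/IV-2 un III-2×III-1: EE|Ee
E/IV-3 ? III-2×III-1: EE|Ee|ee
⇒ E over [I-1,I-2,II-1,II-2,III-1,III-2,IV-1,IV-2,IV-3]: 88 consistent
P/I-1 aff ·: pp
P/I-2 ? ·: PP|Pp
P/II-1 un I-1×I-2: Pp
P/II-2 ? ·: PP|Pp|pp
P/III-1 un II-1×II-2: Pp
P/III-2 un ·: Pp
P/IV-1 aff III-2×III-1: pp
P/IV-2 aff III-2×III-1: pp
P/IV-3 ? III-2×III-1: PP|Pp|pp
⇒ P over [I-1,I-2,II-1,II-2,III-1,III-2,IV-1,IV-2,IV-3]: 18 consistent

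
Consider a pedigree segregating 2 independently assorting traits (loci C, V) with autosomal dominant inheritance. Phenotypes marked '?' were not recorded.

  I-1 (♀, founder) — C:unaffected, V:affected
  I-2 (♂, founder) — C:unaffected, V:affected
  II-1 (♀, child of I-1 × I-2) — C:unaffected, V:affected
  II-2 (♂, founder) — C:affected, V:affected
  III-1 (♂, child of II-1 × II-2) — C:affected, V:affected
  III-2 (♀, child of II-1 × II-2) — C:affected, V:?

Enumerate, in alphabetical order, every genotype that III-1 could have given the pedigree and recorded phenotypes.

III-1 ∈ {Cc VV, Cc Vv}

C/I-1 un ·: cc
C/I-2 un ·: cc
C/II-1 un I-1×I-2: cc
C/II-2 aff ·: Cc|CC
C/III-1 aff II-1×II-2: Cc
C/III-2 aff II-1×II-2: Cc
⇒ C over [I-1,I-2,II-1,II-2,III-1,III-2]: 2 consistent
V/I-1 aff ·: Vv|VV
V/I-2 aff ·: Vv|VV
V/II-1 aff I-1×I-2: Vv|VV
V/II-2 aff ·: Vv|VV
V/III-1 aff II-1×II-2: Vv|VV
V/III-2 ? II-1×II-2: vv|Vv|VV
⇒ V over [I-1,I-2,II-1,II-2,III-1,III-2]: 50 consistent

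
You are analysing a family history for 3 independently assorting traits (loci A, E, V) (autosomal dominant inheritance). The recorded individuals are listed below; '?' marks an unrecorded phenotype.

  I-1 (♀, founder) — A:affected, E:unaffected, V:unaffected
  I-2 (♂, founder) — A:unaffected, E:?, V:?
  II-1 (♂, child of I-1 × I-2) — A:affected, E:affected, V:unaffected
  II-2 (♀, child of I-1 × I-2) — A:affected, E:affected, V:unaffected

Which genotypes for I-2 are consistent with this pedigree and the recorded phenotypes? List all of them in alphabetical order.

I-2 ∈ {aa EE Vv, aa EE vv, aa Ee Vv, aa Ee vv}

A/I-1 aff ·: Aa|AA
A/I-2 un ·: aa
A/II-1 aff I-1×I-2: Aa
A/II-2 aff I-1×I-2: Aa
⇒ A over [I-1,I-2,II-1,II-2]: 2 consistent
E/I-1 un ·: ee
E/I-2 ? ·: Ee|EE
E/II-1 aff I-1×I-2: Ee
E/II-2 aff I-1×I-2: Ee
⇒ E over [I-1,I-2,II-1,II-2]: 2 consistent
V/I-1 un ·: vv
V/I-2 ? ·: vv|Vv
V/II-1 un I-1×I-2: vv
V/II-2 un I-1×I-2: vv
⇒ V over [I-1,I-2,II-1,II-2]: 2 consistent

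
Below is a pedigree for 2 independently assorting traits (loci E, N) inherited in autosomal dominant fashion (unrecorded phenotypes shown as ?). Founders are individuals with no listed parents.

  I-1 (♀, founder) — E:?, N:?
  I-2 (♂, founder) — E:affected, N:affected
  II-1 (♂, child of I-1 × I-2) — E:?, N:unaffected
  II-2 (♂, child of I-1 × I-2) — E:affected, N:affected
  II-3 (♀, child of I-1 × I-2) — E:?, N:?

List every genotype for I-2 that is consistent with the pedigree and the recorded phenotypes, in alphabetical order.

E/I-1 ? ·: ee|Ee|EE
E/I-2 aff ·: Ee|EE
E/II-1 ? I-1×I-2: ee|Ee|EE
E/II-2 aff I-1×I-2: Ee|EE
E/II-3 ? I-1×I-2: ee|Ee|EE
⇒ E over [I-1,I-2,II-1,II-2,II-3]: 40 consistent
N/I-1 ? ·: nn|Nn
N/I-2 aff ·: Nn
N/II-1 un I-1×I-2: nn
N/II-2 aff I-1×I-2: Nn|NN
N/II-3 ? I-1×I-2: nn|Nn|NN
⇒ N over [I-1,I-2,II-1,II-2,II-3]: 8 consistent

I-2 ∈ {EE Nn, Ee Nn}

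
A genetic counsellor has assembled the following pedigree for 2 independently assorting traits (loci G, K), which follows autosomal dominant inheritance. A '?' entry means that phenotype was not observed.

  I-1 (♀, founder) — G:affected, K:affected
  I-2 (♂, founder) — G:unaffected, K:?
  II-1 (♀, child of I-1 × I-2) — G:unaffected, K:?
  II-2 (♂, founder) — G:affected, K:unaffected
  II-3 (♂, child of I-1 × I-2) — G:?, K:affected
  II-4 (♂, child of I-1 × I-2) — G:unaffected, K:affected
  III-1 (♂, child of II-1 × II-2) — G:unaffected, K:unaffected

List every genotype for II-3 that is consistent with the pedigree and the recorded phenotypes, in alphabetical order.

G/I-1 aff ·: Gg
G/I-2 un ·: gg
G/II-1 un I-1×I-2: gg
G/II-2 aff ·: Gg
G/II-3 ? I-1×I-2: gg|Gg
G/II-4 un I-1×I-2: gg
G/III-1 un II-1×II-2: gg
⇒ G over [I-1,I-2,II-1,II-2,II-3,II-4,III-1]: 2 consistent
K/I-1 aff ·: Kk|KK
K/I-2 ? ·: kk|Kk|KK
K/II-1 ? I-1×I-2: kk|Kk
K/II-2 un ·: kk
K/II-3 aff I-1×I-2: Kk|KK
K/II-4 aff I-1×I-2: Kk|KK
K/III-1 un II-1×II-2: kk
⇒ K over [I-1,I-2,II-1,II-2,II-3,II-4,III-1]: 19 consistent

II-3 ∈ {Gg KK, Gg Kk, gg KK, gg Kk}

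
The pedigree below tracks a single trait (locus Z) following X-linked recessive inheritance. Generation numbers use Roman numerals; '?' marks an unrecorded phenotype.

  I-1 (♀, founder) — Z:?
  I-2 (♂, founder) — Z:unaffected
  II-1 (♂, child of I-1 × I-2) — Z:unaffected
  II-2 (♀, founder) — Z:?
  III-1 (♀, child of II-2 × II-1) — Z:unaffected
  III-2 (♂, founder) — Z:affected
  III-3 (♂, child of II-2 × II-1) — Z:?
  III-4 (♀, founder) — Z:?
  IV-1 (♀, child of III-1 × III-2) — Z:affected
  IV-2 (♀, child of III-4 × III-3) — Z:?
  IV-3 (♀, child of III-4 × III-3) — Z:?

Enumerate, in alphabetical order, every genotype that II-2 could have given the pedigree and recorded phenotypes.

II-2 ∈ {X^ZX^z, X^zX^z}

Z/I-1 ? ·: X^ZX^Z|X^ZX^z
Z/I-2 un ·: X^ZY
Z/II-1 un I-1×I-2: X^ZY
Z/II-2 ? ·: X^ZX^z|X^zX^z
Z/III-1 un II-2×II-1: X^ZX^z
Z/III-2 aff ·: X^zY
Z/III-3 ? II-2×II-1: X^ZY|X^zY
Z/III-4 ? ·: X^ZX^Z|X^ZX^z|X^zX^z
Z/IV-1 aff III-1×III-2: X^zX^z
Z/IV-2 ? III-4×III-3: X^ZX^Z|X^ZX^z|X^zX^z
Z/IV-3 ? III-4×III-3: X^ZX^Z|X^ZX^z|X^zX^z
⇒ Z over [I-1,I-2,II-1,II-2,III-1,III-2,III-3,III-4,IV-1,IV-2,IV-3]: 36 consistent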